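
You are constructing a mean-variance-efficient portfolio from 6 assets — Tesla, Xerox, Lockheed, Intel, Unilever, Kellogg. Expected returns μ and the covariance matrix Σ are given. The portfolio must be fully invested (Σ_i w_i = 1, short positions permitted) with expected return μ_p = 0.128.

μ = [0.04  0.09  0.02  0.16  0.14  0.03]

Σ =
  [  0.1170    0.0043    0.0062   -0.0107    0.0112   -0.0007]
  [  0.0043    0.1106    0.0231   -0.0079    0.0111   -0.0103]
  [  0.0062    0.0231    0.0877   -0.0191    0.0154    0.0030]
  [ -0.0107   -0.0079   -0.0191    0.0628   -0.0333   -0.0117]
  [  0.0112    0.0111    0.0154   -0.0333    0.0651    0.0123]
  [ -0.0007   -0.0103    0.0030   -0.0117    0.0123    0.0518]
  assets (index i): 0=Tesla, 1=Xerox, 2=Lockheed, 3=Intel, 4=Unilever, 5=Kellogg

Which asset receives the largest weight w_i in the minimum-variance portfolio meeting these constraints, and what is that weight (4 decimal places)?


u=Σ⁻¹μ = [0.3629  0.7397  0.3585  5.3256  4.4390  0.8592]
v=Σ⁻¹𝟙 = [8.9534  8.6819  11.9200  40.1140  25.6106  23.4412]
a=μᵀu=1.587577  b=𝟙ᵀu=12.084867  c=𝟙ᵀv=118.721135  D=ac−b²=42.434934
λ₁=(c·0.128−b)/D = (118.721135·0.128−12.084867)/42.434934 = 0.073323
λ₂=(a−b·0.128)/D = (1.587577−12.084867·0.128)/42.434934 = 0.000959
w* = 0.073323·u + 0.000959·v:
  w_0 = 0.073323·0.3629 + 0.000959·8.9534 = 0.0352  (Tesla)
  w_1 = 0.073323·0.7397 + 0.000959·8.6819 = 0.0626  (Xerox)
  w_2 = 0.073323·0.3585 + 0.000959·11.9200 = 0.0377  (Lockheed)
  w_3 = 0.073323·5.3256 + 0.000959·40.1140 = 0.4290  (Intel)
  w_4 = 0.073323·4.4390 + 0.000959·25.6106 = 0.3500  (Unilever)
  w_5 = 0.073323·0.8592 + 0.000959·23.4412 = 0.0855  (Kellogg)
Σw_i=1.0000  μᵀw=0.1280
σ²=wᵀΣw=λ₁·μ_p+λ₂ = 0.073323·0.128 + 0.000959 = 0.010345 ≈ 0.0103

Intel (0.4290)


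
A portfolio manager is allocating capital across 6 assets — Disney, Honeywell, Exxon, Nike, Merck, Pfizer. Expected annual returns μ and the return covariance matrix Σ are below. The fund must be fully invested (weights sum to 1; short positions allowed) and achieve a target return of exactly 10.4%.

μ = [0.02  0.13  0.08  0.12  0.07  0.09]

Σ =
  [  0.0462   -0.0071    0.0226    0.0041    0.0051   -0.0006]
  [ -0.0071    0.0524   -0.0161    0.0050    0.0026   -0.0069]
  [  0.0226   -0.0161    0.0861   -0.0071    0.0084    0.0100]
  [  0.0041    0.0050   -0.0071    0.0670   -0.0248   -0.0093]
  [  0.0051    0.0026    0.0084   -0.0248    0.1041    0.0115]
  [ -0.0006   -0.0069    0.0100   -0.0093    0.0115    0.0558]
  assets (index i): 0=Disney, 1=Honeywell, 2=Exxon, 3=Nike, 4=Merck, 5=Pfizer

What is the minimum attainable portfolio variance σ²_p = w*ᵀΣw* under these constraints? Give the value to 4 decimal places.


x=Σ⁻¹μ = [-0.0636  2.8878  1.3699  2.2994  0.8267  1.9367]
y=Σ⁻¹𝟙 = [18.1820  24.9403  9.7623  19.4303  9.6468  20.7014]
a=μᵀx=0.991832  b=𝟙ᵀx=9.256894  c=𝟙ᵀy=102.662986  D=ac−b²=16.134371
λ₁=(c·0.104−b)/D = (102.662986·0.104−9.256894)/16.134371 = 0.088014
λ₂=(a−b·0.104)/D = (0.991832−9.256894·0.104)/16.134371 = 0.001805
w* = 0.088014·x + 0.001805·y:
  w_0 = 0.088014·-0.0636 + 0.001805·18.1820 = 0.0272  (Disney)
  w_1 = 0.088014·2.8878 + 0.001805·24.9403 = 0.2992  (Honeywell)
  w_2 = 0.088014·1.3699 + 0.001805·9.7623 = 0.1382  (Exxon)
  w_3 = 0.088014·2.2994 + 0.001805·19.4303 = 0.2374  (Nike)
  w_4 = 0.088014·0.8267 + 0.001805·9.6468 = 0.0902  (Merck)
  w_5 = 0.088014·1.9367 + 0.001805·20.7014 = 0.2078  (Pfizer)
Σw_i=1.0000  μᵀw=0.1040
σ²=wᵀΣw=λ₁·μ_p+λ₂ = 0.088014·0.104 + 0.001805 = 0.010958 ≈ 0.0110

0.0110


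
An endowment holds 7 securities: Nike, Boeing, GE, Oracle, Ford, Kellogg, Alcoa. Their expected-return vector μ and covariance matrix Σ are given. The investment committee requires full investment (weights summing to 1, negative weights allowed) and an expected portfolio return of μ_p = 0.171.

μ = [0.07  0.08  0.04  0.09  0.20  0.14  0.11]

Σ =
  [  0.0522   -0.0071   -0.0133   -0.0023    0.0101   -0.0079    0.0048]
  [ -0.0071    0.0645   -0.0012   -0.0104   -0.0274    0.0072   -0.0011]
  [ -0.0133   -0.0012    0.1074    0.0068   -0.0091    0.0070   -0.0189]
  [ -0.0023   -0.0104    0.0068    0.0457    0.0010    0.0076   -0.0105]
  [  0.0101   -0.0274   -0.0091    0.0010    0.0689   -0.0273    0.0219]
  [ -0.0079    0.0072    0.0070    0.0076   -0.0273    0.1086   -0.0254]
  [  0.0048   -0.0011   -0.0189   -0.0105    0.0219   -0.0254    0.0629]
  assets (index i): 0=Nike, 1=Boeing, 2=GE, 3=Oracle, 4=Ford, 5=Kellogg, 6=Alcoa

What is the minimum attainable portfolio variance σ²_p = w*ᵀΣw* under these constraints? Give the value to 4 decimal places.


g=Σ⁻¹μ = [1.5105  3.5486  0.9833  2.6126  4.5913  2.5018  1.8389]
h=Σ⁻¹𝟙 = [24.5957  32.4697  15.7999  29.9087  25.1705  17.3387  22.5674]
a=μᵀg=2.134874  b=𝟙ᵀg=17.586978  c=𝟙ᵀh=167.850551  D=ac−b²=49.038039
λ₁=(c·0.171−b)/D = (167.850551·0.171−17.586978)/49.038039 = 0.226670
λ₂=(a−b·0.171)/D = (2.134874−17.586978·0.171)/49.038039 = -0.017792
w* = 0.226670·g + -0.017792·h:
  w_0 = 0.226670·1.5105 + -0.017792·24.5957 = -0.0952  (Nike)
  w_1 = 0.226670·3.5486 + -0.017792·32.4697 = 0.2267  (Boeing)
  w_2 = 0.226670·0.9833 + -0.017792·15.7999 = -0.0582  (GE)
  w_3 = 0.226670·2.6126 + -0.017792·29.9087 = 0.0601  (Oracle)
  w_4 = 0.226670·4.5913 + -0.017792·25.1705 = 0.5929  (Ford)
  w_5 = 0.226670·2.5018 + -0.017792·17.3387 = 0.2586  (Kellogg)
  w_6 = 0.226670·1.8389 + -0.017792·22.5674 = 0.0153  (Alcoa)
Σw_i=1.0000  μᵀw=0.1710
σ²=wᵀΣw=λ₁·μ_p+λ₂ = 0.226670·0.171 + -0.017792 = 0.020968 ≈ 0.0210

0.0210


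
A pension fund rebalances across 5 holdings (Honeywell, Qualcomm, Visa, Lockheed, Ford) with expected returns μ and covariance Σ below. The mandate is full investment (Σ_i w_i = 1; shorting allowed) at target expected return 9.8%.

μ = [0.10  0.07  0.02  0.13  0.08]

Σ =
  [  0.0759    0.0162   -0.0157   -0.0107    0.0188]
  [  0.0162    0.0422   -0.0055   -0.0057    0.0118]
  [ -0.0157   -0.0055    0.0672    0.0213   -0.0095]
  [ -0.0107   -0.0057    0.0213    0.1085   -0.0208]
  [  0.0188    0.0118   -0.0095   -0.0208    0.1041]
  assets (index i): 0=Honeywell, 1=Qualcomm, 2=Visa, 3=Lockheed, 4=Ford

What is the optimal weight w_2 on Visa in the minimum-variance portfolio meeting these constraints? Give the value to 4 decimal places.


u=Σ⁻¹μ = [1.1359  1.2526  0.3083  1.4575  0.7407]
v=Σ⁻¹𝟙 = [11.6380  20.3702  17.4304  9.6845  8.7211]
a=μᵀu=0.456169  b=𝟙ᵀu=4.894999  c=𝟙ᵀv=67.844257  D=ac−b²=6.987418
λ₁=(c·0.098−b)/D = (67.844257·0.098−4.894999)/6.987418 = 0.250985
λ₂=(a−b·0.098)/D = (0.456169−4.894999·0.098)/6.987418 = -0.003369
w* = 0.250985·u + -0.003369·v:
  w_0 = 0.250985·1.1359 + -0.003369·11.6380 = 0.2459  (Honeywell)
  w_1 = 0.250985·1.2526 + -0.003369·20.3702 = 0.2458  (Qualcomm)
  w_2 = 0.250985·0.3083 + -0.003369·17.4304 = 0.0186  (Visa)
  w_3 = 0.250985·1.4575 + -0.003369·9.6845 = 0.3332  (Lockheed)
  w_4 = 0.250985·0.7407 + -0.003369·8.7211 = 0.1565  (Ford)
Σw_i=1.0000  μᵀw=0.0980
σ²=wᵀΣw=λ₁·μ_p+λ₂ = 0.250985·0.098 + -0.003369 = 0.021227 ≈ 0.0212

0.0186


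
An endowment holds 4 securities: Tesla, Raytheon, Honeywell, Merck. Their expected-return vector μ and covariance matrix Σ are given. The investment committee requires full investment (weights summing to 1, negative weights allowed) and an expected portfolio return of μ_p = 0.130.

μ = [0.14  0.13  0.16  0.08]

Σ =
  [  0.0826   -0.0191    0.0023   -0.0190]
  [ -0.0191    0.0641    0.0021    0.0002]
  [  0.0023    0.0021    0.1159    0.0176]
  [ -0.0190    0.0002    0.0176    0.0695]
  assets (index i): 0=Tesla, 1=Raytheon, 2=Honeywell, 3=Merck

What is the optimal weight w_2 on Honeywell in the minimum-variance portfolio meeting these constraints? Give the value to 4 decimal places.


p=Σ⁻¹μ = [2.6825  2.7886  1.0315  1.6152]
q=Σ⁻¹𝟙 = [21.3461  21.7404  4.9389  18.9108]
a=μᵀp=1.032322  b=𝟙ᵀp=8.117789  c=𝟙ᵀq=66.936176  D=ac−b²=3.201156
λ₁=(c·0.130−b)/D = (66.936176·0.130−8.117789)/3.201156 = 0.182407
λ₂=(a−b·0.130)/D = (1.032322−8.117789·0.130)/3.201156 = -0.007182
w* = 0.182407·p + -0.007182·q:
  w_0 = 0.182407·2.6825 + -0.007182·21.3461 = 0.3360  (Tesla)
  w_1 = 0.182407·2.7886 + -0.007182·21.7404 = 0.3525  (Raytheon)
  w_2 = 0.182407·1.0315 + -0.007182·4.9389 = 0.1527  (Honeywell)
  w_3 = 0.182407·1.6152 + -0.007182·18.9108 = 0.1588  (Merck)
Σw_i=1.0000  μᵀw=0.1300
σ²=wᵀΣw=λ₁·μ_p+λ₂ = 0.182407·0.130 + -0.007182 = 0.016531 ≈ 0.0165

0.1527


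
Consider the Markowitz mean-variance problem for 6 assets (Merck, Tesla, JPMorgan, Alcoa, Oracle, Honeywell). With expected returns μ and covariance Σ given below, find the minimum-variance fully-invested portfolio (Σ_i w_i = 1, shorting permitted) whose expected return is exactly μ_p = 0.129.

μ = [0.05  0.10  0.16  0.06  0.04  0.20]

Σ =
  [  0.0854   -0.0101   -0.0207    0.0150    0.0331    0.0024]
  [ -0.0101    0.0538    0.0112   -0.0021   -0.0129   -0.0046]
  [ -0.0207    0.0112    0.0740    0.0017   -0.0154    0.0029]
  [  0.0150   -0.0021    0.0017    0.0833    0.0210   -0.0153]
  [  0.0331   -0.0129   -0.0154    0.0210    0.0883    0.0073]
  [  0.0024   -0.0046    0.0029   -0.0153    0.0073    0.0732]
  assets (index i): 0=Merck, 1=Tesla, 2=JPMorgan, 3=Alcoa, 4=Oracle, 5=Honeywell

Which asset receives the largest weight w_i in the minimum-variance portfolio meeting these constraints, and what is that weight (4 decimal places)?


p=Σ⁻¹μ = [0.9521  1.9632  2.0450  1.0321  0.2515  2.9340]
q=Σ⁻¹𝟙 = [12.1321  21.6422  14.5829  10.7181  8.6583  15.4225]
a=μᵀp=1.229920  b=𝟙ᵀp=9.177999  c=𝟙ᵀq=83.155977  D=ac−b²=18.039548
λ₁=(c·0.129−b)/D = (83.155977·0.129−9.177999)/18.039548 = 0.085874
λ₂=(a−b·0.129)/D = (1.229920−9.177999·0.129)/18.039548 = 0.002548
w* = 0.085874·p + 0.002548·q:
  w_0 = 0.085874·0.9521 + 0.002548·12.1321 = 0.1127  (Merck)
  w_1 = 0.085874·1.9632 + 0.002548·21.6422 = 0.2237  (Tesla)
  w_2 = 0.085874·2.0450 + 0.002548·14.5829 = 0.2128  (JPMorgan)
  w_3 = 0.085874·1.0321 + 0.002548·10.7181 = 0.1159  (Alcoa)
  w_4 = 0.085874·0.2515 + 0.002548·8.6583 = 0.0437  (Oracle)
  w_5 = 0.085874·2.9340 + 0.002548·15.4225 = 0.2912  (Honeywell)
Σw_i=1.0000  μᵀw=0.1290
σ²=wᵀΣw=λ₁·μ_p+λ₂ = 0.085874·0.129 + 0.002548 = 0.013625 ≈ 0.0136

Honeywell (0.2912)


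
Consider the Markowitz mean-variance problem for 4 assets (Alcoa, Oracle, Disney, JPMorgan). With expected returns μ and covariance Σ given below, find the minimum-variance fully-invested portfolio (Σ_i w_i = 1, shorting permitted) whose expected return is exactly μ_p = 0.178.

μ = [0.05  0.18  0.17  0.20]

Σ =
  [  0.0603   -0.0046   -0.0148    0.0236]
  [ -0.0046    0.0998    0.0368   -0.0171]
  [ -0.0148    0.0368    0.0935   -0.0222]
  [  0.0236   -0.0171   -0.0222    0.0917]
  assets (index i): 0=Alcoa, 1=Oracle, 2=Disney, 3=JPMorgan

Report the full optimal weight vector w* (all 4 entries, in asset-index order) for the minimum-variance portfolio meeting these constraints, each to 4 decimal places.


g=Σ⁻¹μ = [0.2997  1.6022  1.9156  2.8664]
h=Σ⁻¹𝟙 = [15.8638  7.9979  12.7662  11.4045]
a=μᵀg=1.202321  b=𝟙ᵀg=6.683961  c=𝟙ᵀh=48.032349  D=ac−b²=13.074943
λ₁=(c·0.178−b)/D = (48.032349·0.178−6.683961)/13.074943 = 0.142700
λ₂=(a−b·0.178)/D = (1.202321−6.683961·0.178)/13.074943 = 0.000962
w* = 0.142700·g + 0.000962·h:
  w_0 = 0.142700·0.2997 + 0.000962·15.8638 = 0.0580  (Alcoa)
  w_1 = 0.142700·1.6022 + 0.000962·7.9979 = 0.2363  (Oracle)
  w_2 = 0.142700·1.9156 + 0.000962·12.7662 = 0.2856  (Disney)
  w_3 = 0.142700·2.8664 + 0.000962·11.4045 = 0.4200  (JPMorgan)
Σw_i=1.0000  μᵀw=0.1780
σ²=wᵀΣw=λ₁·μ_p+λ₂ = 0.142700·0.178 + 0.000962 = 0.026362 ≈ 0.0264

0.0580  0.2363  0.2856  0.4200


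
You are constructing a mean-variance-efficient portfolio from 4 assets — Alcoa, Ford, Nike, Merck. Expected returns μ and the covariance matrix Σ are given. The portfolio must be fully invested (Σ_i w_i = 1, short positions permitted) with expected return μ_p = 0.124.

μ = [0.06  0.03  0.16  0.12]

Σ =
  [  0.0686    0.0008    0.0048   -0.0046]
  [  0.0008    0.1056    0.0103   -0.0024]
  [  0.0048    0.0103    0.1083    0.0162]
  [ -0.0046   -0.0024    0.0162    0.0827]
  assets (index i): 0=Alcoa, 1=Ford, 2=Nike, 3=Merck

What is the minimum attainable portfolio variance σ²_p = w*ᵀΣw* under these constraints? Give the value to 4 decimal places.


u=Σ⁻¹μ = [0.8710  0.1860  1.2321  1.2635]
v=Σ⁻¹𝟙 = [14.8640  9.0534  5.9154  12.0226]
a=μᵀu=0.406595  b=𝟙ᵀu=3.552618  c=𝟙ᵀv=41.855354  D=ac−b²=4.397092
λ₁=(c·0.124−b)/D = (41.855354·0.124−3.552618)/4.397092 = 0.372393
λ₂=(a−b·0.124)/D = (0.406595−3.552618·0.124)/4.397092 = -0.007716
w* = 0.372393·u + -0.007716·v:
  w_0 = 0.372393·0.8710 + -0.007716·14.8640 = 0.2097  (Alcoa)
  w_1 = 0.372393·0.1860 + -0.007716·9.0534 = -0.0006  (Ford)
  w_2 = 0.372393·1.2321 + -0.007716·5.9154 = 0.4132  (Nike)
  w_3 = 0.372393·1.2635 + -0.007716·12.0226 = 0.3778  (Merck)
Σw_i=1.0000  μᵀw=0.1240
σ²=wᵀΣw=λ₁·μ_p+λ₂ = 0.372393·0.124 + -0.007716 = 0.038460 ≈ 0.0385

0.0385


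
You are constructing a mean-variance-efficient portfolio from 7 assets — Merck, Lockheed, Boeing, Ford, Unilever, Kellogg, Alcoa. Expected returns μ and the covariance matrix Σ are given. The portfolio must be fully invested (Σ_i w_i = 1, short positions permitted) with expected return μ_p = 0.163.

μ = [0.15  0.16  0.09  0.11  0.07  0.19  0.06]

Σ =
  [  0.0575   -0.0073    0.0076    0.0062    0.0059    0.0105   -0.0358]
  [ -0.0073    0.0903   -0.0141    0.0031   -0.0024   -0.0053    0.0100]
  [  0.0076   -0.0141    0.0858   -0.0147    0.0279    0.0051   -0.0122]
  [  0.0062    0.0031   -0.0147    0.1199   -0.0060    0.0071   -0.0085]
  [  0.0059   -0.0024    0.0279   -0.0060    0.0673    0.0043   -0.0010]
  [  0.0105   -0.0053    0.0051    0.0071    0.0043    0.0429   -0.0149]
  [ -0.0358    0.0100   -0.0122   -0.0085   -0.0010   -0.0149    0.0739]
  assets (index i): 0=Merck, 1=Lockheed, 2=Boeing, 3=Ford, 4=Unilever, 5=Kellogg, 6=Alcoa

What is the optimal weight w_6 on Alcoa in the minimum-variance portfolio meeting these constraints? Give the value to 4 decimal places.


0.1363

p=Σ⁻¹μ = [4.1055  2.1571  1.4428  0.8158  -0.0124  4.7011  3.7886]
q=Σ⁻¹𝟙 = [33.7608  13.2857  14.1219  9.3855  6.2662  25.5900  36.7443]
a=μᵀp=2.300217  b=𝟙ᵀp=16.998614  c=𝟙ᵀq=139.154478  D=ac−b²=31.132686
λ₁=(c·0.163−b)/D = (139.154478·0.163−16.998614)/31.132686 = 0.182559
λ₂=(a−b·0.163)/D = (2.300217−16.998614·0.163)/31.132686 = -0.015115
w* = 0.182559·p + -0.015115·q:
  w_0 = 0.182559·4.1055 + -0.015115·33.7608 = 0.2392  (Merck)
  w_1 = 0.182559·2.1571 + -0.015115·13.2857 = 0.1930  (Lockheed)
  w_2 = 0.182559·1.4428 + -0.015115·14.1219 = 0.0500  (Boeing)
  w_3 = 0.182559·0.8158 + -0.015115·9.3855 = 0.0071  (Ford)
  w_4 = 0.182559·-0.0124 + -0.015115·6.2662 = -0.0970  (Unilever)
  w_5 = 0.182559·4.7011 + -0.015115·25.5900 = 0.4714  (Kellogg)
  w_6 = 0.182559·3.7886 + -0.015115·36.7443 = 0.1363  (Alcoa)
Σw_i=1.0000  μᵀw=0.1630
σ²=wᵀΣw=λ₁·μ_p+λ₂ = 0.182559·0.163 + -0.015115 = 0.014643 ≈ 0.0146


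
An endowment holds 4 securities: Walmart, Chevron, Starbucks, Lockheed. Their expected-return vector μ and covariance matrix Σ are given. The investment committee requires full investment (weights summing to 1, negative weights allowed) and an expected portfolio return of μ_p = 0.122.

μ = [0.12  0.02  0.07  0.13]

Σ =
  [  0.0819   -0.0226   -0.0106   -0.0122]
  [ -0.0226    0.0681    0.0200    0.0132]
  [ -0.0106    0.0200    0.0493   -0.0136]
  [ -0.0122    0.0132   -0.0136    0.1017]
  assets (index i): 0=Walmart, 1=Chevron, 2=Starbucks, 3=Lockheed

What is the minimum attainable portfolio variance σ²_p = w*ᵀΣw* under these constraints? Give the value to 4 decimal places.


g=Σ⁻¹μ = [2.0255  -0.1013  2.4086  1.8565]
h=Σ⁻¹𝟙 = [20.6328  11.8500  23.7605  13.9473]
a=μᵀg=0.650987  b=𝟙ᵀg=6.189325  c=𝟙ᵀh=70.190660  D=ac−b²=7.385456
λ₁=(c·0.122−b)/D = (70.190660·0.122−6.189325)/7.385456 = 0.321434
λ₂=(a−b·0.122)/D = (0.650987−6.189325·0.122)/7.385456 = -0.014097
w* = 0.321434·g + -0.014097·h:
  w_0 = 0.321434·2.0255 + -0.014097·20.6328 = 0.3602  (Walmart)
  w_1 = 0.321434·-0.1013 + -0.014097·11.8500 = -0.1996  (Chevron)
  w_2 = 0.321434·2.4086 + -0.014097·23.7605 = 0.4393  (Starbucks)
  w_3 = 0.321434·1.8565 + -0.014097·13.9473 = 0.4001  (Lockheed)
Σw_i=1.0000  μᵀw=0.1220
σ²=wᵀΣw=λ₁·μ_p+λ₂ = 0.321434·0.122 + -0.014097 = 0.025118 ≈ 0.0251

0.0251


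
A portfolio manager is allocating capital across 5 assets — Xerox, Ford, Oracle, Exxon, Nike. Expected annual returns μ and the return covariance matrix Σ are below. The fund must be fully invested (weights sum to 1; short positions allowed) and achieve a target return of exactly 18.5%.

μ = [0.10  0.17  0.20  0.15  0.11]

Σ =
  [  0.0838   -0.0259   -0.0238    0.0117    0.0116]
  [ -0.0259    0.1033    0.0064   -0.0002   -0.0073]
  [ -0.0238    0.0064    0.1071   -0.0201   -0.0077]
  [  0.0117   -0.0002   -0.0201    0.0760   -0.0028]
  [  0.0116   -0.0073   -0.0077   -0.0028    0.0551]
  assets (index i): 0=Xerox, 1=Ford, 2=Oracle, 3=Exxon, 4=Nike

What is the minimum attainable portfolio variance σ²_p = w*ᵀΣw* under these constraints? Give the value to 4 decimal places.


0.0402

g=Σ⁻¹μ = [1.9752  2.1396  2.8209  2.5092  2.3857]
h=Σ⁻¹𝟙 = [16.0221  14.1051  16.4402  15.8039  19.7450]
a=μᵀg=1.764248  b=𝟙ᵀg=11.830658  c=𝟙ᵀh=82.116337  D=ac−b²=4.909112
λ₁=(c·0.185−b)/D = (82.116337·0.185−11.830658)/4.909112 = 0.684618
λ₂=(a−b·0.185)/D = (1.764248−11.830658·0.185)/4.909112 = -0.086456
w* = 0.684618·g + -0.086456·h:
  w_0 = 0.684618·1.9752 + -0.086456·16.0221 = -0.0330  (Xerox)
  w_1 = 0.684618·2.1396 + -0.086456·14.1051 = 0.2453  (Ford)
  w_2 = 0.684618·2.8209 + -0.086456·16.4402 = 0.5099  (Oracle)
  w_3 = 0.684618·2.5092 + -0.086456·15.8039 = 0.3515  (Exxon)
  w_4 = 0.684618·2.3857 + -0.086456·19.7450 = -0.0738  (Nike)
Σw_i=1.0000  μᵀw=0.1850
σ²=wᵀΣw=λ₁·μ_p+λ₂ = 0.684618·0.185 + -0.086456 = 0.040198 ≈ 0.0402


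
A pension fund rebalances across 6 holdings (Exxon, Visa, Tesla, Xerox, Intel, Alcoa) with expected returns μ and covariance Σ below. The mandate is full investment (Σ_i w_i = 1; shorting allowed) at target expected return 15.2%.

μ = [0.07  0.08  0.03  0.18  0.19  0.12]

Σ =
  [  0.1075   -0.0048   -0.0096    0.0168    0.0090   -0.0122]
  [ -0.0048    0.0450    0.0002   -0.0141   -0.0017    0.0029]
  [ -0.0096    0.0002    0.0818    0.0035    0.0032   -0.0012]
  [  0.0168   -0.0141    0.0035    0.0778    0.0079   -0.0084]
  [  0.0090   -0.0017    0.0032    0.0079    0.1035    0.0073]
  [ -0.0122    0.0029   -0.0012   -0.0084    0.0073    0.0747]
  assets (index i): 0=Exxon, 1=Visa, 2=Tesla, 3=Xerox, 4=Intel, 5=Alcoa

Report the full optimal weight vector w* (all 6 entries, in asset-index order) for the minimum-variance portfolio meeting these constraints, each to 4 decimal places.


x=Σ⁻¹μ = [0.4385  2.6194  0.2623  2.7171  1.5025  1.7393]
y=Σ⁻¹𝟙 = [10.3562  27.5515  12.6575  16.0401  6.5135  15.3792]
a=μᵀx=1.231375  b=𝟙ᵀx=9.279051  c=𝟙ᵀy=88.497860  D=ac−b²=22.873255
λ₁=(c·0.152−b)/D = (88.497860·0.152−9.279051)/22.873255 = 0.182424
λ₂=(a−b·0.152)/D = (1.231375−9.279051·0.152)/22.873255 = -0.007828
w* = 0.182424·x + -0.007828·y:
  w_0 = 0.182424·0.4385 + -0.007828·10.3562 = -0.0011  (Exxon)
  w_1 = 0.182424·2.6194 + -0.007828·27.5515 = 0.2622  (Visa)
  w_2 = 0.182424·0.2623 + -0.007828·12.6575 = -0.0512  (Tesla)
  w_3 = 0.182424·2.7171 + -0.007828·16.0401 = 0.3701  (Xerox)
  w_4 = 0.182424·1.5025 + -0.007828·6.5135 = 0.2231  (Intel)
  w_5 = 0.182424·1.7393 + -0.007828·15.3792 = 0.1969  (Alcoa)
Σw_i=1.0000  μᵀw=0.1520
σ²=wᵀΣw=λ₁·μ_p+λ₂ = 0.182424·0.152 + -0.007828 = 0.019901 ≈ 0.0199

-0.0011  0.2622  -0.0512  0.3701  0.2231  0.1969


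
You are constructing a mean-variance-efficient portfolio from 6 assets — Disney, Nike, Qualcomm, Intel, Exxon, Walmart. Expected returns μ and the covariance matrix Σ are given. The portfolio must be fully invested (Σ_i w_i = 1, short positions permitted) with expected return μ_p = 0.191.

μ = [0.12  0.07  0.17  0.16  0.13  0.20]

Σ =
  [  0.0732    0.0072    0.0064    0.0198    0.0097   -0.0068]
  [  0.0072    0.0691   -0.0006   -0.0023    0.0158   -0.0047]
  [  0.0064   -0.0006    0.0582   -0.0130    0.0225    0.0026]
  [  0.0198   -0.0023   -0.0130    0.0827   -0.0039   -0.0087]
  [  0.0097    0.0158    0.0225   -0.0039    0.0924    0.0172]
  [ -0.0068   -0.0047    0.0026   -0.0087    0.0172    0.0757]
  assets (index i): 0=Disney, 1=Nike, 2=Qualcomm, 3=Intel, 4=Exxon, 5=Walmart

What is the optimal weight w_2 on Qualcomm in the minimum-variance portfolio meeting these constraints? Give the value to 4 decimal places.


g=Σ⁻¹μ = [0.8149  1.2880  3.3585  2.6129  -0.1683  3.0184]
h=Σ⁻¹𝟙 = [7.7548  15.3161  19.0319  15.3431  0.4494  15.8651]
a=μᵀg=1.758764  b=𝟙ᵀg=10.924476  c=𝟙ᵀh=73.760436  D=ac−b²=10.383035
λ₁=(c·0.191−b)/D = (73.760436·0.191−10.924476)/10.383035 = 0.304705
λ₂=(a−b·0.191)/D = (1.758764−10.924476·0.191)/10.383035 = -0.031572
w* = 0.304705·g + -0.031572·h:
  w_0 = 0.304705·0.8149 + -0.031572·7.7548 = 0.0035  (Disney)
  w_1 = 0.304705·1.2880 + -0.031572·15.3161 = -0.0911  (Nike)
  w_2 = 0.304705·3.3585 + -0.031572·19.0319 = 0.4225  (Qualcomm)
  w_3 = 0.304705·2.6129 + -0.031572·15.3431 = 0.3118  (Intel)
  w_4 = 0.304705·-0.1683 + -0.031572·0.4494 = -0.0655  (Exxon)
  w_5 = 0.304705·3.0184 + -0.031572·15.8651 = 0.4188  (Walmart)
Σw_i=1.0000  μᵀw=0.1910
σ²=wᵀΣw=λ₁·μ_p+λ₂ = 0.304705·0.191 + -0.031572 = 0.026627 ≈ 0.0266

0.4225


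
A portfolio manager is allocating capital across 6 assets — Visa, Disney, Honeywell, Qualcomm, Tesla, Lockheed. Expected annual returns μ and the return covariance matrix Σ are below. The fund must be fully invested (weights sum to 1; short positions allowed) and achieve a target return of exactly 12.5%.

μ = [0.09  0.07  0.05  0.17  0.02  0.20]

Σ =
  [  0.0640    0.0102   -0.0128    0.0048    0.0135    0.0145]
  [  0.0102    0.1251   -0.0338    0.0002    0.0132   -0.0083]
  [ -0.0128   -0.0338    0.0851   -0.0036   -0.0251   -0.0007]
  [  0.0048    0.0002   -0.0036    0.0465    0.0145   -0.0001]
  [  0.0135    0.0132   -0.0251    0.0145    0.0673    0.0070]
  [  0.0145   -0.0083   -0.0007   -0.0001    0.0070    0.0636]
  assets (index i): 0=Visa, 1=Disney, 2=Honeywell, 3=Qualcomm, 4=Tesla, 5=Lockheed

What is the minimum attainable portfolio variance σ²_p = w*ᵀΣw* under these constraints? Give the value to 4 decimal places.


0.0120

g=Σ⁻¹μ = [0.5833  1.0959  1.0600  3.9381  -0.8274  3.2636]
h=Σ⁻¹𝟙 = [10.9389  12.8670  23.3813  17.9279  13.5735  13.7001]
a=μᵀg=1.487857  b=𝟙ᵀg=9.113495  c=𝟙ᵀh=92.388734  D=ac−b²=54.405419
λ₁=(c·0.125−b)/D = (92.388734·0.125−9.113495)/54.405419 = 0.044758
λ₂=(a−b·0.125)/D = (1.487857−9.113495·0.125)/54.405419 = 0.006409
w* = 0.044758·g + 0.006409·h:
  w_0 = 0.044758·0.5833 + 0.006409·10.9389 = 0.0962  (Visa)
  w_1 = 0.044758·1.0959 + 0.006409·12.8670 = 0.1315  (Disney)
  w_2 = 0.044758·1.0600 + 0.006409·23.3813 = 0.1973  (Honeywell)
  w_3 = 0.044758·3.9381 + 0.006409·17.9279 = 0.2912  (Qualcomm)
  w_4 = 0.044758·-0.8274 + 0.006409·13.5735 = 0.0500  (Tesla)
  w_5 = 0.044758·3.2636 + 0.006409·13.7001 = 0.2339  (Lockheed)
Σw_i=1.0000  μᵀw=0.1250
σ²=wᵀΣw=λ₁·μ_p+λ₂ = 0.044758·0.125 + 0.006409 = 0.012004 ≈ 0.0120


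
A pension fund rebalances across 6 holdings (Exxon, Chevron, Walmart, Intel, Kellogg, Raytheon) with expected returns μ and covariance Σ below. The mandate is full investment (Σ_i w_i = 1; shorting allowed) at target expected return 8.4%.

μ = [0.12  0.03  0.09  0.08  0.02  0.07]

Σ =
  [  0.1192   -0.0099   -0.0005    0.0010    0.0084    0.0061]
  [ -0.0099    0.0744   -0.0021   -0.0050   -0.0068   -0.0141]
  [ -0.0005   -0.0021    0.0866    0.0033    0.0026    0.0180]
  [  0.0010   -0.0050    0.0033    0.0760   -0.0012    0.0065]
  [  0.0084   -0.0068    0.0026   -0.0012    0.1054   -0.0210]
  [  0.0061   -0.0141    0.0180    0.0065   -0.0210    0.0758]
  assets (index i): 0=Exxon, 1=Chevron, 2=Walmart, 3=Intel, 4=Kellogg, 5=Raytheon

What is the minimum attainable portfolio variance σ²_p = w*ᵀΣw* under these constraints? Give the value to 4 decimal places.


0.0201

u=Σ⁻¹μ = [1.0067  0.8060  0.8532  0.9927  0.3092  0.7903]
v=Σ⁻¹𝟙 = [8.1551  20.0755  7.6343  12.7904  13.4973  17.1004]
a=μᵀu=0.362693  b=𝟙ᵀu=4.758165  c=𝟙ᵀv=79.252957  D=ac−b²=6.104351
λ₁=(c·0.084−b)/D = (79.252957·0.084−4.758165)/6.104351 = 0.311103
λ₂=(a−b·0.084)/D = (0.362693−4.758165·0.084)/6.104351 = -0.006060
w* = 0.311103·u + -0.006060·v:
  w_0 = 0.311103·1.0067 + -0.006060·8.1551 = 0.2638  (Exxon)
  w_1 = 0.311103·0.8060 + -0.006060·20.0755 = 0.1291  (Chevron)
  w_2 = 0.311103·0.8532 + -0.006060·7.6343 = 0.2192  (Walmart)
  w_3 = 0.311103·0.9927 + -0.006060·12.7904 = 0.2313  (Intel)
  w_4 = 0.311103·0.3092 + -0.006060·13.4973 = 0.0144  (Kellogg)
  w_5 = 0.311103·0.7903 + -0.006060·17.1004 = 0.1422  (Raytheon)
Σw_i=1.0000  μᵀw=0.0840
σ²=wᵀΣw=λ₁·μ_p+λ₂ = 0.311103·0.084 + -0.006060 = 0.020073 ≈ 0.0201


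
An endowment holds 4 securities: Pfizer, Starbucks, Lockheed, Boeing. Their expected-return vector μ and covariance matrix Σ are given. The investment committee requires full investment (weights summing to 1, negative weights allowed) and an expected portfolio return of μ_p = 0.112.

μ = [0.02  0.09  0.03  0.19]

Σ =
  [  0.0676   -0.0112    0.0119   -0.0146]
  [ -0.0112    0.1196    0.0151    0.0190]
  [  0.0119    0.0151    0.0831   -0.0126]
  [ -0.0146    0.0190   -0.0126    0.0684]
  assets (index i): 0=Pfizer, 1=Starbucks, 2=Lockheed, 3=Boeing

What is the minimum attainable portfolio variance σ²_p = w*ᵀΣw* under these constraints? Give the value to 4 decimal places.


0.0211

u=Σ⁻¹μ = [0.8781  0.2762  0.6409  3.0066]
v=Σ⁻¹𝟙 = [17.8167  5.5855  11.3423  18.9607]
a=μᵀu=0.632895  b=𝟙ᵀu=4.801833  c=𝟙ᵀv=53.705230  D=ac−b²=10.932193
λ₁=(c·0.112−b)/D = (53.705230·0.112−4.801833)/10.932193 = 0.110971
λ₂=(a−b·0.112)/D = (0.632895−4.801833·0.112)/10.932193 = 0.008698
w* = 0.110971·u + 0.008698·v:
  w_0 = 0.110971·0.8781 + 0.008698·17.8167 = 0.2524  (Pfizer)
  w_1 = 0.110971·0.2762 + 0.008698·5.5855 = 0.0792  (Starbucks)
  w_2 = 0.110971·0.6409 + 0.008698·11.3423 = 0.1698  (Lockheed)
  w_3 = 0.110971·3.0066 + 0.008698·18.9607 = 0.4986  (Boeing)
Σw_i=1.0000  μᵀw=0.1120
σ²=wᵀΣw=λ₁·μ_p+λ₂ = 0.110971·0.112 + 0.008698 = 0.021127 ≈ 0.0211


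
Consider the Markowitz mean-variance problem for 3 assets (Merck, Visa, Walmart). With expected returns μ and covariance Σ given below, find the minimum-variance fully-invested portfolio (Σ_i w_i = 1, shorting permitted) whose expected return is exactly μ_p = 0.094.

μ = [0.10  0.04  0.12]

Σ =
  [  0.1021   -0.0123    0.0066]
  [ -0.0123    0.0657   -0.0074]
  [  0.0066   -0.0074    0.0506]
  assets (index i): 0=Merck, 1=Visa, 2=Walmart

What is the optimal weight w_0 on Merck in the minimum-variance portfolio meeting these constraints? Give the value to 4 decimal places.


g=Σ⁻¹μ = [0.9516  1.0575  2.4021]
h=Σ⁻¹𝟙 = [10.7871  19.6310  21.2268]
a=μᵀg=0.425707  b=𝟙ᵀg=4.411167  c=𝟙ᵀh=51.644942  D=ac−b²=2.527205
λ₁=(c·0.094−b)/D = (51.644942·0.094−4.411167)/2.527205 = 0.175474
λ₂=(a−b·0.094)/D = (0.425707−4.411167·0.094)/2.527205 = 0.004375
w* = 0.175474·g + 0.004375·h:
  w_0 = 0.175474·0.9516 + 0.004375·10.7871 = 0.2142  (Merck)
  w_1 = 0.175474·1.0575 + 0.004375·19.6310 = 0.2715  (Visa)
  w_2 = 0.175474·2.4021 + 0.004375·21.2268 = 0.5144  (Walmart)
Σw_i=1.0000  μᵀw=0.0940
σ²=wᵀΣw=λ₁·μ_p+λ₂ = 0.175474·0.094 + 0.004375 = 0.020870 ≈ 0.0209

0.2142


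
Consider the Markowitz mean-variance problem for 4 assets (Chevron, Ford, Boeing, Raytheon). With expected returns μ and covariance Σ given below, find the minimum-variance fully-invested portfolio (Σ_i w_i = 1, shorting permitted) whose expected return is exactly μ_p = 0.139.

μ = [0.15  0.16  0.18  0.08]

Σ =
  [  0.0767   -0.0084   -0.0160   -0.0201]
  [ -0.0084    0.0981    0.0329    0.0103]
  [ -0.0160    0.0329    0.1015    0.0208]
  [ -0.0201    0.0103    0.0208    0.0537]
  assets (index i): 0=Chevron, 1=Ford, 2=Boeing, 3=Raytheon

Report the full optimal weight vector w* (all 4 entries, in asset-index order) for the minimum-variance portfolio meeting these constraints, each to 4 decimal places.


p=Σ⁻¹μ = [2.8550  1.1961  1.4756  1.7574]
q=Σ⁻¹𝟙 = [21.0848  7.5806  6.0647  22.7109]
a=μᵀp=1.025830  b=𝟙ᵀp=7.284139  c=𝟙ᵀq=57.441056  D=ac−b²=5.866089
λ₁=(c·0.139−b)/D = (57.441056·0.139−7.284139)/5.866089 = 0.119359
λ₂=(a−b·0.139)/D = (1.025830−7.284139·0.139)/5.866089 = 0.002273
w* = 0.119359·p + 0.002273·q:
  w_0 = 0.119359·2.8550 + 0.002273·21.0848 = 0.3887  (Chevron)
  w_1 = 0.119359·1.1961 + 0.002273·7.5806 = 0.1600  (Ford)
  w_2 = 0.119359·1.4756 + 0.002273·6.0647 = 0.1899  (Boeing)
  w_3 = 0.119359·1.7574 + 0.002273·22.7109 = 0.2614  (Raytheon)
Σw_i=1.0000  μᵀw=0.1390
σ²=wᵀΣw=λ₁·μ_p+λ₂ = 0.119359·0.139 + 0.002273 = 0.018864 ≈ 0.0189

0.3887  0.1600  0.1899  0.2614


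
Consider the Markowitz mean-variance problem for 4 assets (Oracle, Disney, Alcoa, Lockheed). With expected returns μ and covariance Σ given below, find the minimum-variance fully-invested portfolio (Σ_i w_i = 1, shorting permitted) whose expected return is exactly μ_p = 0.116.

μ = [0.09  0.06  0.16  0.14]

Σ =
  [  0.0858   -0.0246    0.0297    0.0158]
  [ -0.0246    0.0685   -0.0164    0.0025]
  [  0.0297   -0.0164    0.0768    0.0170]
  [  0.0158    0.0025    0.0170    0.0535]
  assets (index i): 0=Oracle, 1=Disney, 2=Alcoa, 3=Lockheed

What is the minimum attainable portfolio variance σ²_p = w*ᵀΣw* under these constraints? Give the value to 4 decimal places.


0.0202

p=Σ⁻¹μ = [0.4983  1.4156  1.7865  1.8358]
q=Σ⁻¹𝟙 = [12.0790  21.0429  10.4479  10.8211]
a=μᵀp=0.672647  b=𝟙ᵀp=5.536301  c=𝟙ᵀq=54.390876  D=ac−b²=5.935251
λ₁=(c·0.116−b)/D = (54.390876·0.116−5.536301)/5.935251 = 0.130246
λ₂=(a−b·0.116)/D = (0.672647−5.536301·0.116)/5.935251 = 0.005128
w* = 0.130246·p + 0.005128·q:
  w_0 = 0.130246·0.4983 + 0.005128·12.0790 = 0.1268  (Oracle)
  w_1 = 0.130246·1.4156 + 0.005128·21.0429 = 0.2923  (Disney)
  w_2 = 0.130246·1.7865 + 0.005128·10.4479 = 0.2863  (Alcoa)
  w_3 = 0.130246·1.8358 + 0.005128·10.8211 = 0.2946  (Lockheed)
Σw_i=1.0000  μᵀw=0.1160
σ²=wᵀΣw=λ₁·μ_p+λ₂ = 0.130246·0.116 + 0.005128 = 0.020237 ≈ 0.0202


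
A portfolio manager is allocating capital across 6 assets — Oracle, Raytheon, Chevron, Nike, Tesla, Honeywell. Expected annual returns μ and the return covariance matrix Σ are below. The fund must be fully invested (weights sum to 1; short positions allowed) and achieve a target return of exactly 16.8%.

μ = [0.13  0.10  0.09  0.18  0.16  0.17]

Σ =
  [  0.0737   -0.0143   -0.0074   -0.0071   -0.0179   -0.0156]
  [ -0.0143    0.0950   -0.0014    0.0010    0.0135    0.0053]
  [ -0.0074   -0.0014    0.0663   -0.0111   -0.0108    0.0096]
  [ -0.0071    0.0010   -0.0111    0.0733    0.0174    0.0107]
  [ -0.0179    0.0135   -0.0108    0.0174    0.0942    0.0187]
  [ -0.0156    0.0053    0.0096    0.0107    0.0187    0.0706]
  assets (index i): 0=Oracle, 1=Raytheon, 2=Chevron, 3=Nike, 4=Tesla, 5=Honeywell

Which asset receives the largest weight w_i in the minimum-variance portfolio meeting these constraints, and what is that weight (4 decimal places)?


Nike (0.3406)

x=Σ⁻¹μ = [3.2372  1.2164  2.1160  2.4191  1.5443  1.9685]
y=Σ⁻¹𝟙 = [24.3814  12.1847  20.7993  14.8142  11.0386  10.6397]
a=μᵀx=1.750085  b=𝟙ᵀx=12.501464  c=𝟙ᵀy=93.857864  D=ac−b²=7.972621
λ₁=(c·0.168−b)/D = (93.857864·0.168−12.501464)/7.972621 = 0.409734
λ₂=(a−b·0.168)/D = (1.750085−12.501464·0.168)/7.972621 = -0.043920
w* = 0.409734·x + -0.043920·y:
  w_0 = 0.409734·3.2372 + -0.043920·24.3814 = 0.2555  (Oracle)
  w_1 = 0.409734·1.2164 + -0.043920·12.1847 = -0.0368  (Raytheon)
  w_2 = 0.409734·2.1160 + -0.043920·20.7993 = -0.0465  (Chevron)
  w_3 = 0.409734·2.4191 + -0.043920·14.8142 = 0.3406  (Nike)
  w_4 = 0.409734·1.5443 + -0.043920·11.0386 = 0.1479  (Tesla)
  w_5 = 0.409734·1.9685 + -0.043920·10.6397 = 0.3393  (Honeywell)
Σw_i=1.0000  μᵀw=0.1680
σ²=wᵀΣw=λ₁·μ_p+λ₂ = 0.409734·0.168 + -0.043920 = 0.024915 ≈ 0.0249


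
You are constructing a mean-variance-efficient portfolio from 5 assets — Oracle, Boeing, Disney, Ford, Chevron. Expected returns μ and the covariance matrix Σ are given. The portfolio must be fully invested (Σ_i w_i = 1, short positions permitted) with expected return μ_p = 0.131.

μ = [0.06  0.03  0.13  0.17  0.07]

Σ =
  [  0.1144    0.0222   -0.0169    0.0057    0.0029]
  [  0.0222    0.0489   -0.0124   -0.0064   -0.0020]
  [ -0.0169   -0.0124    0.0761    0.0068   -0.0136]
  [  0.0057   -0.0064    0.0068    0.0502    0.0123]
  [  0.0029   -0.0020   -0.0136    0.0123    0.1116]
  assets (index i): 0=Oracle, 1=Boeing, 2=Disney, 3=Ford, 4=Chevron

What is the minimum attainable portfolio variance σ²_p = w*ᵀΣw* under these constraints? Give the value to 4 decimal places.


p=Σ⁻¹μ = [0.3630  1.3426  1.8192  3.1433  0.5171]
q=Σ⁻¹𝟙 = [5.4384  25.4087  18.6249  17.6678  9.5970]
a=μᵀp=0.869105  b=𝟙ᵀp=7.185121  c=𝟙ᵀq=76.736822  D=ac−b²=15.066409
λ₁=(c·0.131−b)/D = (76.736822·0.131−7.185121)/15.066409 = 0.190318
λ₂=(a−b·0.131)/D = (0.869105−7.185121·0.131)/15.066409 = -0.004789
w* = 0.190318·p + -0.004789·q:
  w_0 = 0.190318·0.3630 + -0.004789·5.4384 = 0.0430  (Oracle)
  w_1 = 0.190318·1.3426 + -0.004789·25.4087 = 0.1338  (Boeing)
  w_2 = 0.190318·1.8192 + -0.004789·18.6249 = 0.2570  (Disney)
  w_3 = 0.190318·3.1433 + -0.004789·17.6678 = 0.5136  (Ford)
  w_4 = 0.190318·0.5171 + -0.004789·9.5970 = 0.0525  (Chevron)
Σw_i=1.0000  μᵀw=0.1310
σ²=wᵀΣw=λ₁·μ_p+λ₂ = 0.190318·0.131 + -0.004789 = 0.020143 ≈ 0.0201

0.0201


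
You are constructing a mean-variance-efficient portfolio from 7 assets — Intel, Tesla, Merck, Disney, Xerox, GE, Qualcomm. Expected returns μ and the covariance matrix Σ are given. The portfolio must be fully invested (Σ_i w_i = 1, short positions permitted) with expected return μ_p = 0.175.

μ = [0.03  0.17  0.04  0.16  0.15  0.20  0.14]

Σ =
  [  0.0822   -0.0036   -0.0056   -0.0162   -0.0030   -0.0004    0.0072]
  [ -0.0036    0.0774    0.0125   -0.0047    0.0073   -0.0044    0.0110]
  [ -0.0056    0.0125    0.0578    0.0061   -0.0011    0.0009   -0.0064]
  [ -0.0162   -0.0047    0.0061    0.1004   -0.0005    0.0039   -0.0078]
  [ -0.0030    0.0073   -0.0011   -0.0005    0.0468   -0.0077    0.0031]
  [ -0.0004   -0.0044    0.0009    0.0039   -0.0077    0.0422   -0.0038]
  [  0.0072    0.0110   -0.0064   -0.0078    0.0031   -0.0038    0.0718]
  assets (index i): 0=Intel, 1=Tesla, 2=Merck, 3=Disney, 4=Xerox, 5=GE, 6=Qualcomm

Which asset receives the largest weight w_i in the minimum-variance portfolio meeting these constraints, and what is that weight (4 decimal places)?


u=Σ⁻¹μ = [0.8166  1.9741  0.3570  1.7450  3.7783  5.6466  1.9226]
v=Σ⁻¹𝟙 = [15.9121  8.8348  17.2752  11.9921  25.4047  29.2124  14.2702]
a=μᵀu=2.618781  b=𝟙ᵀu=16.240031  c=𝟙ᵀv=122.901397  D=ac−b²=58.113215
λ₁=(c·0.175−b)/D = (122.901397·0.175−16.240031)/58.113215 = 0.090646
λ₂=(a−b·0.175)/D = (2.618781−16.240031·0.175)/58.113215 = -0.003841
w* = 0.090646·u + -0.003841·v:
  w_0 = 0.090646·0.8166 + -0.003841·15.9121 = 0.0129  (Intel)
  w_1 = 0.090646·1.9741 + -0.003841·8.8348 = 0.1450  (Tesla)
  w_2 = 0.090646·0.3570 + -0.003841·17.2752 = -0.0340  (Merck)
  w_3 = 0.090646·1.7450 + -0.003841·11.9921 = 0.1121  (Disney)
  w_4 = 0.090646·3.7783 + -0.003841·25.4047 = 0.2449  (Xerox)
  w_5 = 0.090646·5.6466 + -0.003841·29.2124 = 0.3996  (GE)
  w_6 = 0.090646·1.9226 + -0.003841·14.2702 = 0.1195  (Qualcomm)
Σw_i=1.0000  μᵀw=0.1750
σ²=wᵀΣw=λ₁·μ_p+λ₂ = 0.090646·0.175 + -0.003841 = 0.012022 ≈ 0.0120

GE (0.3996)


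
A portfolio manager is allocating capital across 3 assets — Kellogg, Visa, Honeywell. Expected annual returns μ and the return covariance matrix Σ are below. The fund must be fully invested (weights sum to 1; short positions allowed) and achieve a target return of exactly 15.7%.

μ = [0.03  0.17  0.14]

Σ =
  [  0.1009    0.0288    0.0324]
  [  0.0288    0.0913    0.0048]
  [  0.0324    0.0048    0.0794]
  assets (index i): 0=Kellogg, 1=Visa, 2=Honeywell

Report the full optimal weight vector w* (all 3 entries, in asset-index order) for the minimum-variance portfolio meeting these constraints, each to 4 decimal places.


x=Σ⁻¹μ = [-0.9374  2.0514  2.0217]
y=Σ⁻¹𝟙 = [3.9472  9.1594  10.4300]
a=μᵀx=0.603658  b=𝟙ᵀx=3.135724  c=𝟙ᵀy=23.536688  D=ac−b²=4.375351
λ₁=(c·0.157−b)/D = (23.536688·0.157−3.135724)/4.375351 = 0.127884
λ₂=(a−b·0.157)/D = (0.603658−3.135724·0.157)/4.375351 = 0.025449
w* = 0.127884·x + 0.025449·y:
  w_0 = 0.127884·-0.9374 + 0.025449·3.9472 = -0.0194  (Kellogg)
  w_1 = 0.127884·2.0514 + 0.025449·9.1594 = 0.4954  (Visa)
  w_2 = 0.127884·2.0217 + 0.025449·10.4300 = 0.5240  (Honeywell)
Σw_i=1.0000  μᵀw=0.1570
σ²=wᵀΣw=λ₁·μ_p+λ₂ = 0.127884·0.157 + 0.025449 = 0.045527 ≈ 0.0455

-0.0194  0.4954  0.5240


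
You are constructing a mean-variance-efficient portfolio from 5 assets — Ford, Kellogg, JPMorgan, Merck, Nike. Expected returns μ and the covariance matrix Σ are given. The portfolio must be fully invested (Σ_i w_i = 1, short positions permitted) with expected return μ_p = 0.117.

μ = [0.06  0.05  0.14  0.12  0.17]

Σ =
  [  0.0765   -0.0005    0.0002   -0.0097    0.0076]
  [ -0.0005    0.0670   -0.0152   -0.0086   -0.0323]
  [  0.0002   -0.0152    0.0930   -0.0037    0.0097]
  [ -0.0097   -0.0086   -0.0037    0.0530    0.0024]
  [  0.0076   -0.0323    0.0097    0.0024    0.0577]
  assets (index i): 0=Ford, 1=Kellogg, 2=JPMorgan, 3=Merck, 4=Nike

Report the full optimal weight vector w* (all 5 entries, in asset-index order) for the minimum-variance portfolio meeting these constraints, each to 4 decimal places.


g=Σ⁻¹μ = [0.7262  3.6945  1.7540  2.9151  4.5026]
h=Σ⁻¹𝟙 = [13.4070  37.7537  14.5106  26.9601  33.1385]
a=μᵀg=1.589111  b=𝟙ᵀg=13.592348  c=𝟙ᵀh=125.769883  D=ac−b²=15.110326
λ₁=(c·0.117−b)/D = (125.769883·0.117−13.592348)/15.110326 = 0.074302
λ₂=(a−b·0.117)/D = (1.589111−13.592348·0.117)/15.110326 = -0.000079
w* = 0.074302·g + -0.000079·h:
  w_0 = 0.074302·0.7262 + -0.000079·13.4070 = 0.0529  (Ford)
  w_1 = 0.074302·3.6945 + -0.000079·37.7537 = 0.2715  (Kellogg)
  w_2 = 0.074302·1.7540 + -0.000079·14.5106 = 0.1292  (JPMorgan)
  w_3 = 0.074302·2.9151 + -0.000079·26.9601 = 0.2145  (Merck)
  w_4 = 0.074302·4.5026 + -0.000079·33.1385 = 0.3319  (Nike)
Σw_i=1.0000  μᵀw=0.1170
σ²=wᵀΣw=λ₁·μ_p+λ₂ = 0.074302·0.117 + -0.000079 = 0.008614 ≈ 0.0086

0.0529  0.2715  0.1292  0.2145  0.3319


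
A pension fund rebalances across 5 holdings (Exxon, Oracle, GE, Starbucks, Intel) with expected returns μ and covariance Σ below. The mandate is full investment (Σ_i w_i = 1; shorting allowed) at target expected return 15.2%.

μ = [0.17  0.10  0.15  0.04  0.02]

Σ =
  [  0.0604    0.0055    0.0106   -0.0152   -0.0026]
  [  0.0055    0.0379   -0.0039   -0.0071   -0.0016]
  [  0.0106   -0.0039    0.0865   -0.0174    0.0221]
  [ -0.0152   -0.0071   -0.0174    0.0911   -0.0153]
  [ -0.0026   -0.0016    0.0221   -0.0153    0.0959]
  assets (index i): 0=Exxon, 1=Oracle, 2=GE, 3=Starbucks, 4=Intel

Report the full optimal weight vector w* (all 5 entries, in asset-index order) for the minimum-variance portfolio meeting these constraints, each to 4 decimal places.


0.4455  0.2961  0.3055  0.0893  -0.1363

p=Σ⁻¹μ = [2.6250  2.7206  1.7909  1.4554  0.1446]
q=Σ⁻¹𝟙 = [17.4645  29.3992  11.8097  20.4416  11.9313]
a=μᵀp=1.048065  b=𝟙ᵀp=8.736622  c=𝟙ᵀq=91.046229  D=ac−b²=19.093802
λ₁=(c·0.152−b)/D = (91.046229·0.152−8.736622)/19.093802 = 0.267228
λ₂=(a−b·0.152)/D = (1.048065−8.736622·0.152)/19.093802 = -0.014659
w* = 0.267228·p + -0.014659·q:
  w_0 = 0.267228·2.6250 + -0.014659·17.4645 = 0.4455  (Exxon)
  w_1 = 0.267228·2.7206 + -0.014659·29.3992 = 0.2961  (Oracle)
  w_2 = 0.267228·1.7909 + -0.014659·11.8097 = 0.3055  (GE)
  w_3 = 0.267228·1.4554 + -0.014659·20.4416 = 0.0893  (Starbucks)
  w_4 = 0.267228·0.1446 + -0.014659·11.9313 = -0.1363  (Intel)
Σw_i=1.0000  μᵀw=0.1520
σ²=wᵀΣw=λ₁·μ_p+λ₂ = 0.267228·0.152 + -0.014659 = 0.025959 ≈ 0.0260
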